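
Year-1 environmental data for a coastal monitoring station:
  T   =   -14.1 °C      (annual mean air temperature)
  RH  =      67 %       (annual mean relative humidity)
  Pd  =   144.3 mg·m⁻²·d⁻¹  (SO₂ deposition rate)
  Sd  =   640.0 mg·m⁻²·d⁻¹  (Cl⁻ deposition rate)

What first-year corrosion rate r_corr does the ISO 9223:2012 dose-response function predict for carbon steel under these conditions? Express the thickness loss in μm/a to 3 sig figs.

carbon steel: T≤10 °C ⇒ hinge +0.150·(-14.1−10) = -3.6150
  SO₂ term: 1.77·144.3^0.52·exp(0.02·67-3.6150) = 2.414
  Sd branch = 0.102·Sd^0.62·e^(0.033·RH+0.04·T) = 29.09 μm/a
  r_corr = 2.414 + 29.09 = 31.5 μm/a

r_corr = 31.5 μm/a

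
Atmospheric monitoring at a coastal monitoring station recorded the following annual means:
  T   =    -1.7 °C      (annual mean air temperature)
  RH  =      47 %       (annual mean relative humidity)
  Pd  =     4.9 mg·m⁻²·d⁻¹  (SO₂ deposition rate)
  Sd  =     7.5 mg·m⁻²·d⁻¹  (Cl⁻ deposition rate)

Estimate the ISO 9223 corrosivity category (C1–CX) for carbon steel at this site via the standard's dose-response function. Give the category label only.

C2

carbon steel: temperature factor f = +0.150·(-11.7) = -1.7550
  sulphur-dioxide contribution → 1.79 μm/a
  chloride contribution → 1.567 μm/a
  total first-year rate 3.358 μm/a
Category bounds: 1.3…25 μm/a bracket r_corr ⇒ C2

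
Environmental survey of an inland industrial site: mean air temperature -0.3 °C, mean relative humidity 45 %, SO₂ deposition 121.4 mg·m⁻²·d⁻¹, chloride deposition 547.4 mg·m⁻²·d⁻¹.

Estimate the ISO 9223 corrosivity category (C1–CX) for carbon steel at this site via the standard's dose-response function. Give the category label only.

carbon steel: f(T) = +0.150·(T−10) [T≤10 °C] = -1.5450
  SO₂ term: 1.77·121.4^0.52·exp(0.02·45-1.5450) = 11.26
  Sd branch = 0.102·Sd^0.62·e^(0.033·RH+0.04·T) = 22.19 μm/a
  sum: 11.26 + 22.19 → r_corr = 33.45 μm/a
33.4 μm/a falls in (25, 50] for carbon steel → category C3

C3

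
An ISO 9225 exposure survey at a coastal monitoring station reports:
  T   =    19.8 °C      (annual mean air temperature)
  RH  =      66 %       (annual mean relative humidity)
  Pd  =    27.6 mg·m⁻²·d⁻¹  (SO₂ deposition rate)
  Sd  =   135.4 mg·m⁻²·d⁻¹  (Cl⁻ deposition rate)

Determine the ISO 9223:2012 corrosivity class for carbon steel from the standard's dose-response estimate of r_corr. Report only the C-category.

carbon steel: temperature factor f = -0.054·(9.8) = -0.5292
  Pd branch = 1.77·Pd^0.52·e^(0.02·RH+f) = 21.91 μm/a
  Sd branch = 0.102·Sd^0.62·e^(0.033·RH+0.04·T) = 41.69 μm/a
  sum: 21.91 + 41.69 → r_corr = 63.6 μm/a
ISO 9223 Table 2 (carbon steel): 50 < 63.6 ≤ 80 μm/a ⇒ C4

C4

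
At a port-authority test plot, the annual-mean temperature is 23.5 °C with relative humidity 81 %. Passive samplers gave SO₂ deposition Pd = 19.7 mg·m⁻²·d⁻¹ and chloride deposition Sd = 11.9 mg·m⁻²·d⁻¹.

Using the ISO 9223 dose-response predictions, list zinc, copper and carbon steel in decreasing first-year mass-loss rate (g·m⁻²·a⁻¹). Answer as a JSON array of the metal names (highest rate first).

["carbon steel", "copper", "zinc"]

zinc: T>10 °C ⇒ hinge -0.071·(23.5−10) = -0.9585
  SO₂ term: 0.0129·19.7^0.44·exp(0.046·81-0.9585) = 0.7622
  Sd branch = 0.0175·Sd^0.57·e^(0.008·RH+0.085·T) = 1.012 μm/a
  r_corr = 0.7622 + 1.012 = 1.774 μm/a
  mass loss = 1.774 μm/a × 7.14 g/cm³ = 12.67 g·m⁻²·a⁻¹
copper: f(T) = -0.080·(T−10) [T>10 °C] = -1.0800
  Pd branch = 0.0053·Pd^0.26·e^(0.059·RH+f) = 0.4648 μm/a
  Cl⁻ term: 0.01025·11.9^0.27·exp(0.036·81+0.049·23.5) = 1.168
  sum: 0.4648 + 1.168 → r_corr = 1.633 μm/a
  mass loss = 1.633 μm/a × 8.96 g/cm³ = 14.63 g·m⁻²·a⁻¹
carbon steel: f(T) = -0.054·(T−10) [T>10 °C] = -0.7290
  Pd branch = 1.77·Pd^0.52·e^(0.02·RH+f) = 20.33 μm/a
  Sd branch = 0.102·Sd^0.62·e^(0.033·RH+0.04·T) = 17.56 μm/a
  r_corr = 20.33 + 17.56 = 37.89 μm/a
  mass loss = 37.89 μm/a × 7.85 g/cm³ = 297.4 g·m⁻²·a⁻¹
Ordering by g·m⁻²·a⁻¹: carbon steel (297) > copper (14.6) > zinc (12.7)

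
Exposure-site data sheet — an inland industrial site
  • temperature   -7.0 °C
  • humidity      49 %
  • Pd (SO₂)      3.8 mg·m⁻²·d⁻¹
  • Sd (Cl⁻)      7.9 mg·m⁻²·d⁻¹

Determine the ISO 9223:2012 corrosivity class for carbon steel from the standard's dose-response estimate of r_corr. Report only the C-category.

carbon steel: temperature factor f = +0.150·(-17.0) = -2.5500
  Pd branch = 1.77·Pd^0.52·e^(0.02·RH+f) = 0.7373 μm/a
  Cl⁻ term: 0.102·7.9^0.62·exp(0.033·49+0.04·-7.0) = 1.399
  r_corr = 0.7373 + 1.399 = 2.136 μm/a
ISO 9223 Table 2 (carbon steel): 1.3 < 2.14 ≤ 25 μm/a ⇒ C2

C2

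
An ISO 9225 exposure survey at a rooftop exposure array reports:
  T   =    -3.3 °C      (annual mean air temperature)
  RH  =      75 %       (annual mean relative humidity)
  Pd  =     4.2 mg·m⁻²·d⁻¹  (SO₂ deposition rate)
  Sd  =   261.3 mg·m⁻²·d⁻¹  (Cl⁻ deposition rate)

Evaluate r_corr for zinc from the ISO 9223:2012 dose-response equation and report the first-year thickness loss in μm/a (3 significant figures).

zinc: T≤10 °C ⇒ hinge +0.038·(-3.3−10) = -0.5054
  sulphur-dioxide contribution → 0.4609 μm/a
  chloride contribution → 0.5749 μm/a
  total first-year rate 1.036 μm/a

r_corr = 1.04 μm/a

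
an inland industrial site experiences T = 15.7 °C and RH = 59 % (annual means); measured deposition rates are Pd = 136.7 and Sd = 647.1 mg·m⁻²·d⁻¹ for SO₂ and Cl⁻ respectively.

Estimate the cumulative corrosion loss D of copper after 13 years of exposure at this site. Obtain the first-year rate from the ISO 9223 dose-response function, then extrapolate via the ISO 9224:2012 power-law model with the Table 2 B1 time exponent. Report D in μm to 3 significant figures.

D(13) = 8.05 μm

copper: f(T) = -0.080·(T−10) [T>10 °C] = -0.4560
  sulphur-dioxide contribution → 0.392 μm/a
  chloride contribution → 1.062 μm/a
  total first-year rate 1.454 μm/a
Power-law: D(13) = r_corr · 13^0.667
  D(13) = 1.454 × 13^0.667 = 1.454 × 5.534 = 8.047 μm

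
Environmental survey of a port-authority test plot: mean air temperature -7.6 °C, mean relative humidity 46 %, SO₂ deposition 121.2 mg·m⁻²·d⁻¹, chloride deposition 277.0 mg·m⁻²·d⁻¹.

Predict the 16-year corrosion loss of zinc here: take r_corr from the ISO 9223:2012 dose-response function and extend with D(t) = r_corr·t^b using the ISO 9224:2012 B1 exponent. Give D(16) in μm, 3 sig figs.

D(16) = 7.43 μm

zinc: f(T) = +0.038·(T−10) [T≤10 °C] = -0.6688
  SO₂ term: 0.0129·121.2^0.44·exp(0.046·46-0.6688) = 0.4527
  Sd branch = 0.0175·Sd^0.57·e^(0.008·RH+0.085·T) = 0.327 μm/a
  sum: 0.4527 + 0.327 → r_corr = 0.7797 μm/a
ISO 9224: D(t) = r_corr · t^b with b = 0.813 (zinc, B1)
  D(16) = 0.7797 × 16^0.813 = 0.7797 × 9.527 = 7.428 μm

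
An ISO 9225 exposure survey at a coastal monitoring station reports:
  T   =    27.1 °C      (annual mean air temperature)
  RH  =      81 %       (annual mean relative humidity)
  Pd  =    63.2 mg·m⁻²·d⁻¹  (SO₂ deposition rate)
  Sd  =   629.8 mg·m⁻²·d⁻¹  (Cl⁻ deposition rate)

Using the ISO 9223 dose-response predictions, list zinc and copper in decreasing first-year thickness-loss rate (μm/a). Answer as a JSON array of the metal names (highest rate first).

zinc: temperature factor f = -0.071·(17.1) = -1.2141
  sulphur-dioxide contribution → 0.9858 μm/a
  chloride contribution → 13.19 μm/a
  total first-year rate 14.18 μm/a
copper: temperature factor f = -0.080·(17.1) = -1.3680
  sulphur-dioxide contribution → 0.4719 μm/a
  chloride contribution → 4.07 μm/a
  ⇒ r_corr(copper) = 4.542 μm/a
Ordering by μm/a: zinc (14.2) > copper (4.54)

["zinc", "copper"]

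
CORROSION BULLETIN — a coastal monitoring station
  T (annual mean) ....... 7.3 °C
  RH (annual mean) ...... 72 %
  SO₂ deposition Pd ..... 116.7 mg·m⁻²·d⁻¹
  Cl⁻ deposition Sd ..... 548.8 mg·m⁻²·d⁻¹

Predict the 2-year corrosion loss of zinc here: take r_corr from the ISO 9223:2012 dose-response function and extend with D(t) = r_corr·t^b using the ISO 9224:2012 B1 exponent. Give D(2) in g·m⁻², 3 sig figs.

D(2) = 59.0 g·m⁻²

zinc: f(T) = +0.038·(T−10) [T≤10 °C] = -0.1026
  SO₂ term: 0.0129·116.7^0.44·exp(0.046·72-0.1026) = 2.594
  Cl⁻ term: 0.0175·548.8^0.57·exp(0.008·72+0.085·7.3) = 2.109
  r_corr = 2.594 + 2.109 = 4.703 μm/a
Long-term exponent b (ISO 9224 Table 2, B1) = 0.813
  D(2) = 4.703 × 2^0.813 = 4.703 × 1.757 = 8.263 μm
  Mass loss = 8.263 μm × 7.14 g/cm³ = 58.99 g·m⁻²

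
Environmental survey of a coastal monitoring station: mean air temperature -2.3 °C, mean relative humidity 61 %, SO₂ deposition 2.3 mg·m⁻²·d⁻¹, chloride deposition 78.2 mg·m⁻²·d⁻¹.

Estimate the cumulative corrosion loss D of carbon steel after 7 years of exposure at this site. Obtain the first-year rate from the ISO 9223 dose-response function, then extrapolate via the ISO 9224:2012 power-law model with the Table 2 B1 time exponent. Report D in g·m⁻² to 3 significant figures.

carbon steel: T≤10 °C ⇒ hinge +0.150·(-2.3−10) = -1.8450
  SO₂ term: 1.77·2.3^0.52·exp(0.02·61-1.8450) = 1.461
  Sd branch = 0.102·Sd^0.62·e^(0.033·RH+0.04·T) = 10.39 μm/a
  r_corr = 1.461 + 10.39 = 11.85 μm/a
ISO 9224: D(t) = r_corr · t^b with b = 0.523 (carbon steel, B1)
  D(7) = 11.85 × 7^0.523 = 11.85 × 2.767 = 32.79 μm
  Mass loss = 32.79 μm × 7.85 g/cm³ = 257.4 g·m⁻²

D(7) = 257 g·m⁻²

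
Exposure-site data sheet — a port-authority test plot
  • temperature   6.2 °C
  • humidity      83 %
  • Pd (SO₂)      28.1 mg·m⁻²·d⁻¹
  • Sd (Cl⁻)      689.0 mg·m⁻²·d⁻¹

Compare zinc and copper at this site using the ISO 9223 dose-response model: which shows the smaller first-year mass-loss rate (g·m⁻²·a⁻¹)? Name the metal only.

zinc: f(T) = +0.038·(T−10) [T≤10 °C] = -0.1444
  Pd branch = 0.0129·Pd^0.44·e^(0.046·RH+f) = 2.205 μm/a
  Sd branch = 0.0175·Sd^0.57·e^(0.008·RH+0.085·T) = 2.388 μm/a
  sum: 2.205 + 2.388 → r_corr = 4.593 μm/a
  mass loss = 4.593 μm/a × 7.14 g/cm³ = 32.8 g·m⁻²·a⁻¹
copper: T≤10 °C ⇒ hinge +0.126·(6.2−10) = -0.4788
  Pd branch = 0.0053·Pd^0.26·e^(0.059·RH+f) = 1.047 μm/a
  Sd branch = 0.01025·Sd^0.27·e^(0.036·RH+0.049·T) = 1.609 μm/a
  r_corr = 1.047 + 1.609 = 2.656 μm/a
  mass loss = 2.656 μm/a × 8.96 g/cm³ = 23.8 g·m⁻²·a⁻¹
Ordering by g·m⁻²·a⁻¹: zinc (32.8) > copper (23.8)

copper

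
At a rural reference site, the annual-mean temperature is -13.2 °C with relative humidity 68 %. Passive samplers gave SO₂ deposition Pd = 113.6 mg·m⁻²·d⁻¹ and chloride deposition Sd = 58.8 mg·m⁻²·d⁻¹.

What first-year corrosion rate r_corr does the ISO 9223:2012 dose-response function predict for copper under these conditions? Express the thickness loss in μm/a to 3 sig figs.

copper: f(T) = +0.126·(T−10) [T≤10 °C] = -2.9232
  SO₂ term: 0.0053·113.6^0.26·exp(0.059·68-2.9232) = 0.05389
  Sd branch = 0.01025·Sd^0.27·e^(0.036·RH+0.049·T) = 0.1865 μm/a
  sum: 0.05389 + 0.1865 → r_corr = 0.2404 μm/a

r_corr = 0.240 μm/a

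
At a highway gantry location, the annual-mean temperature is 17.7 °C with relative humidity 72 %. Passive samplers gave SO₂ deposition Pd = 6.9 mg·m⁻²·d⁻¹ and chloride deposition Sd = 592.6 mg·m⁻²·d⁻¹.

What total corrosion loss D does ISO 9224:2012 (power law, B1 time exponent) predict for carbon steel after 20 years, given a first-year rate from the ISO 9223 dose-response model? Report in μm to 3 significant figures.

carbon steel: f(T) = -0.054·(T−10) [T>10 °C] = -0.4158
  SO₂ term: 1.77·6.9^0.52·exp(0.02·72-0.4158) = 13.46
  Sd branch = 0.102·Sd^0.62·e^(0.033·RH+0.04·T) = 116.7 μm/a
  sum: 13.46 + 116.7 → r_corr = 130.2 μm/a
ISO 9224: D(t) = r_corr · t^b with b = 0.523 (carbon steel, B1)
  D(20) = 130.2 × 20^0.523 = 130.2 × 4.791 = 623.6 μm

D(20) = 624 μm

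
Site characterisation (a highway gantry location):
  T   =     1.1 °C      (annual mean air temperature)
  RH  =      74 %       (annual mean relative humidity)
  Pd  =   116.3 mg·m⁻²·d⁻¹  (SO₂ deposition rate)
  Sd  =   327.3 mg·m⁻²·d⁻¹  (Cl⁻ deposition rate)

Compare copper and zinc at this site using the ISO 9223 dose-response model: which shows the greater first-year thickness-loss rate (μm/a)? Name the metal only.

copper: temperature factor f = +0.126·(-8.9) = -1.1214
  Pd branch = 0.0053·Pd^0.26·e^(0.059·RH+f) = 0.4682 μm/a
  Cl⁻ term: 0.01025·327.3^0.27·exp(0.036·74+0.049·1.1) = 0.7415
  r_corr = 0.4682 + 0.7415 = 1.21 μm/a
zinc: T≤10 °C ⇒ hinge +0.038·(1.1−10) = -0.3382
  Pd branch = 0.0129·Pd^0.44·e^(0.046·RH+f) = 2.243 μm/a
  Sd branch = 0.0175·Sd^0.57·e^(0.008·RH+0.085·T) = 0.9425 μm/a
  r_corr = 2.243 + 0.9425 = 3.186 μm/a
Ordering by μm/a: zinc (3.19) > copper (1.21)

zinc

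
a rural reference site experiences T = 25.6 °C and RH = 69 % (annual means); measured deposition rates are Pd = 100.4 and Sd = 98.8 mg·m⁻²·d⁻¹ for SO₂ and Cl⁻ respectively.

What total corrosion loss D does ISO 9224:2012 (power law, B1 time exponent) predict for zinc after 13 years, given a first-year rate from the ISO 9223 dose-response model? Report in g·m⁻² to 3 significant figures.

D(13) = 255 g·m⁻²

zinc: T>10 °C ⇒ hinge -0.071·(25.6−10) = -1.1076
  Pd branch = 0.0129·Pd^0.44·e^(0.046·RH+f) = 0.7741 μm/a
  Sd branch = 0.0175·Sd^0.57·e^(0.008·RH+0.085·T) = 3.671 μm/a
  r_corr = 0.7741 + 3.671 = 4.445 μm/a
Power-law: D(13) = r_corr · 13^0.813
  D(13) = 4.445 × 13^0.813 = 4.445 × 8.047 = 35.77 μm
  Mass loss = 35.77 μm × 7.14 g/cm³ = 255.4 g·m⁻²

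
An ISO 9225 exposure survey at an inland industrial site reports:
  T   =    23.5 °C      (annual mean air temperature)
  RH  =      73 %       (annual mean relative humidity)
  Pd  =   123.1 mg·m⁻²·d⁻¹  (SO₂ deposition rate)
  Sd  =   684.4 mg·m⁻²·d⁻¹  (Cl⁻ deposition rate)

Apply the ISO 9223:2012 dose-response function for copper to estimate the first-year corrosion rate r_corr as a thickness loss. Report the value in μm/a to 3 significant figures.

copper: T>10 °C ⇒ hinge -0.080·(23.5−10) = -1.0800
  Pd branch = 0.0053·Pd^0.26·e^(0.059·RH+f) = 0.4669 μm/a
  Cl⁻ term: 0.01025·684.4^0.27·exp(0.036·73+0.049·23.5) = 2.616
  sum: 0.4669 + 2.616 → r_corr = 3.083 μm/a

r_corr = 3.08 μm/a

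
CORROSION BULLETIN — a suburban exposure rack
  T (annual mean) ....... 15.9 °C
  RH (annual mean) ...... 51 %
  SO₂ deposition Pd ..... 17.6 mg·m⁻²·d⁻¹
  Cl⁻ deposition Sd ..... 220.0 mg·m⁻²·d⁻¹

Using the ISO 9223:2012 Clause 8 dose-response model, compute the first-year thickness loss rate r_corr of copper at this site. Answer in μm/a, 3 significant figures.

copper: f(T) = -0.080·(T−10) [T>10 °C] = -0.4720
  Pd branch = 0.0053·Pd^0.26·e^(0.059·RH+f) = 0.1412 μm/a
  Sd branch = 0.01025·Sd^0.27·e^(0.036·RH+0.049·T) = 0.601 μm/a
  sum: 0.1412 + 0.601 → r_corr = 0.7423 μm/a

r_corr = 0.742 μm/a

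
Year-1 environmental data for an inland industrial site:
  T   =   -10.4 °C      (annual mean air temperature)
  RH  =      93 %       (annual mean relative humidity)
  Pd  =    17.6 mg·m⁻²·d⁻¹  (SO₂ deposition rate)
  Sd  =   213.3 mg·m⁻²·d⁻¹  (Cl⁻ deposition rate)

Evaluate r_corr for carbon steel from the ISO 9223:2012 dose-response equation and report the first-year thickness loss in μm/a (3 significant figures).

r_corr = 42.6 μm/a

carbon steel: temperature factor f = +0.150·(-20.4) = -3.0600
  Pd branch = 1.77·Pd^0.52·e^(0.02·RH+f) = 2.369 μm/a
  Sd branch = 0.102·Sd^0.62·e^(0.033·RH+0.04·T) = 40.25 μm/a
  sum: 2.369 + 40.25 → r_corr = 42.62 μm/a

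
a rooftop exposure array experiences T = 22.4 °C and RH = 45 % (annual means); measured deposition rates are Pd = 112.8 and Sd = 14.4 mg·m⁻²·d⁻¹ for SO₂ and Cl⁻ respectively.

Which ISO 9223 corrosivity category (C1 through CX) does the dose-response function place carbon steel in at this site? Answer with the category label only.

C3

carbon steel: T>10 °C ⇒ hinge -0.054·(22.4−10) = -0.6696
  SO₂ term: 1.77·112.8^0.52·exp(0.02·45-0.6696) = 26.02
  Sd branch = 0.102·Sd^0.62·e^(0.033·RH+0.04·T) = 5.766 μm/a
  r_corr = 26.02 + 5.766 = 31.78 μm/a
Category bounds: 25…50 μm/a bracket r_corr ⇒ C3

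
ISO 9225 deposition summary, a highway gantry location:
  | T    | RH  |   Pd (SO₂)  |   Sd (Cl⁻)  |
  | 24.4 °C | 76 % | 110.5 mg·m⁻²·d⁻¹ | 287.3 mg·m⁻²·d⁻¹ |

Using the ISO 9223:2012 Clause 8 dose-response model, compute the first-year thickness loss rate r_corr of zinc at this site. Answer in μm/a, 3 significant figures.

zinc: temperature factor f = -0.071·(14.4) = -1.0224
  sulphur-dioxide contribution → 1.213 μm/a
  chloride contribution → 6.443 μm/a
  total first-year rate 7.656 μm/a

r_corr = 7.66 μm/a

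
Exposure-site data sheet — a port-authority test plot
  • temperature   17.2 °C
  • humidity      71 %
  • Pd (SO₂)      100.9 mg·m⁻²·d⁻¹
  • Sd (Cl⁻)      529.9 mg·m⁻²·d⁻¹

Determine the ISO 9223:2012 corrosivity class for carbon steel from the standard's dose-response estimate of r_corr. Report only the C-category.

carbon steel: temperature factor f = -0.054·(7.2) = -0.3888
  Pd branch = 1.77·Pd^0.52·e^(0.02·RH+f) = 54.68 μm/a
  Sd branch = 0.102·Sd^0.62·e^(0.033·RH+0.04·T) = 103.3 μm/a
  sum: 54.68 + 103.3 → r_corr = 157.9 μm/a
Category bounds: 80…200 μm/a bracket r_corr ⇒ C5

C5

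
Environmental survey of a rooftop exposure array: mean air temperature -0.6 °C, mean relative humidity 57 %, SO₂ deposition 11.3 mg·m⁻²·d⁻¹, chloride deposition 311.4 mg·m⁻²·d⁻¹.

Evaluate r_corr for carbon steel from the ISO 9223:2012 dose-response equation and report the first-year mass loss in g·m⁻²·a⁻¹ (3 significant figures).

carbon steel: f(T) = +0.150·(T−10) [T≤10 °C] = -1.5900
  Pd branch = 1.77·Pd^0.52·e^(0.02·RH+f) = 3.982 μm/a
  Sd branch = 0.102·Sd^0.62·e^(0.033·RH+0.04·T) = 22.96 μm/a
  sum: 3.982 + 22.96 → r_corr = 26.94 μm/a
Convert to mass loss: 26.94 μm/a × 7.85 g/cm³ = 211.5 g·m⁻²·a⁻¹

r_corr = 211 g·m⁻²·a⁻¹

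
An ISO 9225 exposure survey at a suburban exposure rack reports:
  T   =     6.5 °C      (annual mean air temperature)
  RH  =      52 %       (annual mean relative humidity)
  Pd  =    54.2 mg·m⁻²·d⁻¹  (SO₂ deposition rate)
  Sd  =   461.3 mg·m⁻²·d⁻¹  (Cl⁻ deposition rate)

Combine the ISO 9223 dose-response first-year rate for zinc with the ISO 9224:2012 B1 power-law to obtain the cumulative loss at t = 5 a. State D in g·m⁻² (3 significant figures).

D(5) = 59.1 g·m⁻²

zinc: f(T) = +0.038·(T−10) [T≤10 °C] = -0.1330
  Pd branch = 0.0129·Pd^0.44·e^(0.046·RH+f) = 0.7155 μm/a
  Sd branch = 0.0175·Sd^0.57·e^(0.008·RH+0.085·T) = 1.521 μm/a
  r_corr = 0.7155 + 1.521 = 2.236 μm/a
ISO 9224: D(t) = r_corr · t^b with b = 0.813 (zinc, B1)
  D(5) = 2.236 × 5^0.813 = 2.236 × 3.701 = 8.276 μm
  Mass loss = 8.276 μm × 7.14 g/cm³ = 59.09 g·m⁻²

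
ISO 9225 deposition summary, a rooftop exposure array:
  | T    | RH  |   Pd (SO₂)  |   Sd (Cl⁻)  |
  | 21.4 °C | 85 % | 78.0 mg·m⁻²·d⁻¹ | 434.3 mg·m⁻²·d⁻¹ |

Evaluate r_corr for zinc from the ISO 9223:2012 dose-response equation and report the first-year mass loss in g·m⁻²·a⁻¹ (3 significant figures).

zinc: temperature factor f = -0.071·(11.4) = -0.8094
  Pd branch = 0.0129·Pd^0.44·e^(0.046·RH+f) = 1.948 μm/a
  Cl⁻ term: 0.0175·434.3^0.57·exp(0.008·85+0.085·21.4) = 6.79
  r_corr = 1.948 + 6.79 = 8.739 μm/a
Convert to mass loss: 8.739 μm/a × 7.14 g/cm³ = 62.39 g·m⁻²·a⁻¹

r_corr = 62.4 g·m⁻²·a⁻¹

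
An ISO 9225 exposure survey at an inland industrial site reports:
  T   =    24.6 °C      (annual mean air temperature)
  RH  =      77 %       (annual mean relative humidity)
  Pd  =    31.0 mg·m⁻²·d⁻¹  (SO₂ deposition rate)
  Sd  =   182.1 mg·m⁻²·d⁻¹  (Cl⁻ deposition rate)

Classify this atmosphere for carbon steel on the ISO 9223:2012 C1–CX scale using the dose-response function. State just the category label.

carbon steel: T>10 °C ⇒ hinge -0.054·(24.6−10) = -0.7884
  Pd branch = 1.77·Pd^0.52·e^(0.02·RH+f) = 22.38 μm/a
  Cl⁻ term: 0.102·182.1^0.62·exp(0.033·77+0.04·24.6) = 87.27
  r_corr = 22.38 + 87.27 = 109.7 μm/a
ISO 9223 Table 2 (carbon steel): 80 < 110 ≤ 200 μm/a ⇒ C5

C5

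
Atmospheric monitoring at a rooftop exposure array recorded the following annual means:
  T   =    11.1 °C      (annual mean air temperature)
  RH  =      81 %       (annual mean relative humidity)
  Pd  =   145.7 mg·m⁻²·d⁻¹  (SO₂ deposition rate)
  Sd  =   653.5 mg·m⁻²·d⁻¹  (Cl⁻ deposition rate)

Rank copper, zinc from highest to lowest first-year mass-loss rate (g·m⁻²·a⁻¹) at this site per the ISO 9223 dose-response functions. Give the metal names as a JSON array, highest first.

copper: temperature factor f = -0.080·(1.1) = -0.0880
  SO₂ term: 0.0053·145.7^0.26·exp(0.059·81-0.0880) = 2.109
  Cl⁻ term: 0.01025·653.5^0.27·exp(0.036·81+0.049·11.1) = 1.877
  r_corr = 2.109 + 1.877 = 3.986 μm/a
  mass loss = 3.986 μm/a × 8.96 g/cm³ = 35.71 g·m⁻²·a⁻¹
zinc: f(T) = -0.071·(T−10) [T>10 °C] = -0.0781
  Pd branch = 0.0129·Pd^0.44·e^(0.046·RH+f) = 4.434 μm/a
  Sd branch = 0.0175·Sd^0.57·e^(0.008·RH+0.085·T) = 3.459 μm/a
  sum: 4.434 + 3.459 → r_corr = 7.892 μm/a
  mass loss = 7.892 μm/a × 7.14 g/cm³ = 56.35 g·m⁻²·a⁻¹
Ordering by g·m⁻²·a⁻¹: zinc (56.4) > copper (35.7)

["zinc", "copper"]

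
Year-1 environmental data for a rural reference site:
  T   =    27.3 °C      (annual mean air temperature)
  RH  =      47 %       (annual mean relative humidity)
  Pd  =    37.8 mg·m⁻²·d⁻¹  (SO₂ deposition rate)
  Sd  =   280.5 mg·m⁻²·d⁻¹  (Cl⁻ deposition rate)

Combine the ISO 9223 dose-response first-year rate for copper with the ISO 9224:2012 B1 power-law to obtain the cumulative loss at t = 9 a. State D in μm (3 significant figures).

D(9) = 4.44 μm

copper: temperature factor f = -0.080·(17.3) = -1.3840
  sulphur-dioxide contribution → 0.05466 μm/a
  chloride contribution → 0.9715 μm/a
  total first-year rate 1.026 μm/a
ISO 9224: D(t) = r_corr · t^b with b = 0.667 (copper, B1)
  D(9) = 1.026 × 9^0.667 = 1.026 × 4.33 = 4.443 μm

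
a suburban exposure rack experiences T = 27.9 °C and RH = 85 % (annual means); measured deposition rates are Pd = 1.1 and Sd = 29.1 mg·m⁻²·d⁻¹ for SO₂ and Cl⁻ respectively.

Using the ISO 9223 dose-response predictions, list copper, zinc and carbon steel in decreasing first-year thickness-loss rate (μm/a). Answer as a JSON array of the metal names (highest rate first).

["carbon steel", "zinc", "copper"]

copper: temperature factor f = -0.080·(17.9) = -1.4320
  sulphur-dioxide contribution → 0.1955 μm/a
  chloride contribution → 2.131 μm/a
  ⇒ r_corr(copper) = 2.327 μm/a
zinc: f(T) = -0.071·(T−10) [T>10 °C] = -1.2709
  sulphur-dioxide contribution → 0.1883 μm/a
  chloride contribution → 2.528 μm/a
  total first-year rate 2.716 μm/a
carbon steel: T>10 °C ⇒ hinge -0.054·(27.9−10) = -0.9666
  sulphur-dioxide contribution → 3.873 μm/a
  chloride contribution → 41.6 μm/a
  total first-year rate 45.47 μm/a
Ordering by μm/a: carbon steel (45.5) > zinc (2.72) > copper (2.33)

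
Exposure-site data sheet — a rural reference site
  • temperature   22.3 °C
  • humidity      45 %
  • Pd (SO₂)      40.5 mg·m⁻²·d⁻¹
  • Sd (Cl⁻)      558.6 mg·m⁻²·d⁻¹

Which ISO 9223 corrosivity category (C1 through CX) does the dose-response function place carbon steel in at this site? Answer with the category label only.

carbon steel: temperature factor f = -0.054·(12.3) = -0.6642
  SO₂ term: 1.77·40.5^0.52·exp(0.02·45-0.6642) = 15.36
  Sd branch = 0.102·Sd^0.62·e^(0.033·RH+0.04·T) = 55.48 μm/a
  sum: 15.36 + 55.48 → r_corr = 70.83 μm/a
70.8 μm/a falls in (50, 80] for carbon steel → category C4

C4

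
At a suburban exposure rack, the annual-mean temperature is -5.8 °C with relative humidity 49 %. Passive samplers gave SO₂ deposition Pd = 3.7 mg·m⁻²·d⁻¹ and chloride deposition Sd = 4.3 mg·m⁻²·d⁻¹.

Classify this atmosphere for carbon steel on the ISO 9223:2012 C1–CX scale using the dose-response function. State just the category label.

carbon steel: temperature factor f = +0.150·(-15.8) = -2.3700
  Pd branch = 1.77·Pd^0.52·e^(0.02·RH+f) = 0.8705 μm/a
  Sd branch = 0.102·Sd^0.62·e^(0.033·RH+0.04·T) = 1.007 μm/a
  r_corr = 0.8705 + 1.007 = 1.877 μm/a
Category bounds: 1.3…25 μm/a bracket r_corr ⇒ C2

C2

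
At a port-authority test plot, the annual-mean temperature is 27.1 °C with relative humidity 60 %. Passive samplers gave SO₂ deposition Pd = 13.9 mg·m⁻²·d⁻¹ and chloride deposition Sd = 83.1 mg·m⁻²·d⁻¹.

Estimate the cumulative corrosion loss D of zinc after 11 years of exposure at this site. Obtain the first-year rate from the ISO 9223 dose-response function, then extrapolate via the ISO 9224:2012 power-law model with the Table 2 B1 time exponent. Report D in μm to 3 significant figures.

D(11) = 26.1 μm

zinc: f(T) = -0.071·(T−10) [T>10 °C] = -1.2141
  SO₂ term: 0.0129·13.9^0.44·exp(0.046·60-1.2141) = 0.1927
  Cl⁻ term: 0.0175·83.1^0.57·exp(0.008·60+0.085·27.1) = 3.516
  sum: 0.1927 + 3.516 → r_corr = 3.709 μm/a
ISO 9224: D(t) = r_corr · t^b with b = 0.813 (zinc, B1)
  D(11) = 3.709 × 11^0.813 = 3.709 × 7.025 = 26.06 μm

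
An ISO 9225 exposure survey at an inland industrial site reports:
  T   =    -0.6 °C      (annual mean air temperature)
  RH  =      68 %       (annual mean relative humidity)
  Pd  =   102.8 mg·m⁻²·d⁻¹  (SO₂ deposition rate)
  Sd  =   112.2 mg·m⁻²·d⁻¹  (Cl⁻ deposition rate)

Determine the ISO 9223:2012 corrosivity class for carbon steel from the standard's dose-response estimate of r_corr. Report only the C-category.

C3

carbon steel: temperature factor f = +0.150·(-10.6) = -1.5900
  Pd branch = 1.77·Pd^0.52·e^(0.02·RH+f) = 15.64 μm/a
  Cl⁻ term: 0.102·112.2^0.62·exp(0.033·68+0.04·-0.6) = 17.53
  r_corr = 15.64 + 17.53 = 33.17 μm/a
ISO 9223 Table 2 (carbon steel): 25 < 33.2 ≤ 50 μm/a ⇒ C3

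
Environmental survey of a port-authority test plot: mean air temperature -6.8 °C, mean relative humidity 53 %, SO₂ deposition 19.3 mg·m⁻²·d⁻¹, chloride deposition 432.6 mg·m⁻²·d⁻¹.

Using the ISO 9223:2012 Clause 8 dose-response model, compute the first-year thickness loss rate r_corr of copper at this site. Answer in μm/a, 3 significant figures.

copper: temperature factor f = +0.126·(-16.8) = -2.1168
  SO₂ term: 0.0053·19.3^0.26·exp(0.059·53-2.1168) = 0.03142
  Cl⁻ term: 0.01025·432.6^0.27·exp(0.036·53+0.049·-6.8) = 0.2549
  r_corr = 0.03142 + 0.2549 = 0.2863 μm/a

r_corr = 0.286 μm/a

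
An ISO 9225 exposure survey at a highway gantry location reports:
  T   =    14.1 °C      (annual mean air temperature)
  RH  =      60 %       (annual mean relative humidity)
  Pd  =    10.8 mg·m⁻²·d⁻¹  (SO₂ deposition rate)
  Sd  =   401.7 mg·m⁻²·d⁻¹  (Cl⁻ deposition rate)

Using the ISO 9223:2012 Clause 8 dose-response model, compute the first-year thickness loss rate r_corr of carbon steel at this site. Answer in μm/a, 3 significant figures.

carbon steel: temperature factor f = -0.054·(4.1) = -0.2214
  Pd branch = 1.77·Pd^0.52·e^(0.02·RH+f) = 16.23 μm/a
  Sd branch = 0.102·Sd^0.62·e^(0.033·RH+0.04·T) = 53.44 μm/a
  sum: 16.23 + 53.44 → r_corr = 69.67 μm/a

r_corr = 69.7 μm/a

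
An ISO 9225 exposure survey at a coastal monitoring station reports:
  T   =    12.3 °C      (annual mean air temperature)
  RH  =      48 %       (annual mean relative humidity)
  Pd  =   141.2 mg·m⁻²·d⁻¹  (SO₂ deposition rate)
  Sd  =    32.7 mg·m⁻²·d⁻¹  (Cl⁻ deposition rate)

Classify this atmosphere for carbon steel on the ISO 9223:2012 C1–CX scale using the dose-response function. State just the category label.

C4

carbon steel: T>10 °C ⇒ hinge -0.054·(12.3−10) = -0.1242
  Pd branch = 1.77·Pd^0.52·e^(0.02·RH+f) = 53.56 μm/a
  Sd branch = 0.102·Sd^0.62·e^(0.033·RH+0.04·T) = 7.067 μm/a
  r_corr = 53.56 + 7.067 = 60.63 μm/a
Category bounds: 50…80 μm/a bracket r_corr ⇒ C4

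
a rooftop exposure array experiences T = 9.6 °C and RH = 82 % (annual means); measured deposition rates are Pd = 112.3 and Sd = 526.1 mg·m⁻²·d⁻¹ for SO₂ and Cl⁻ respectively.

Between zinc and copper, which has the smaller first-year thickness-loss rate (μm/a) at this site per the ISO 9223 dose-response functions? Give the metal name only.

zinc: f(T) = +0.038·(T−10) [T≤10 °C] = -0.0152
  SO₂ term: 0.0129·112.3^0.44·exp(0.046·82-0.0152) = 4.409
  Sd branch = 0.0175·Sd^0.57·e^(0.008·RH+0.085·T) = 2.712 μm/a
  sum: 4.409 + 2.712 → r_corr = 7.121 μm/a
copper: f(T) = +0.126·(T−10) [T≤10 °C] = -0.0504
  SO₂ term: 0.0053·112.3^0.26·exp(0.059·82-0.0504) = 2.171
  Sd branch = 0.01025·Sd^0.27·e^(0.036·RH+0.049·T) = 1.705 μm/a
  r_corr = 2.171 + 1.705 = 3.876 μm/a
Ordering by μm/a: zinc (7.12) > copper (3.88)

copper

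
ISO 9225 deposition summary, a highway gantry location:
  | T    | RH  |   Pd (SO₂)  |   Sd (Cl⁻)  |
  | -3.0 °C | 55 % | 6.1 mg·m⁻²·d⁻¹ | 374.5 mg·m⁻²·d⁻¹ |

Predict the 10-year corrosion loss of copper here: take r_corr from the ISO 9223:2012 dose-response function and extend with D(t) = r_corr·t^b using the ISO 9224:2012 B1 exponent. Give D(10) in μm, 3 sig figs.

D(10) = 1.67 μm

copper: temperature factor f = +0.126·(-13.0) = -1.6380
  sulphur-dioxide contribution → 0.0423 μm/a
  chloride contribution → 0.3174 μm/a
  total first-year rate 0.3597 μm/a
Long-term exponent b (ISO 9224 Table 2, B1) = 0.667
  D(10) = 0.3597 × 10^0.667 = 0.3597 × 4.645 = 1.671 μm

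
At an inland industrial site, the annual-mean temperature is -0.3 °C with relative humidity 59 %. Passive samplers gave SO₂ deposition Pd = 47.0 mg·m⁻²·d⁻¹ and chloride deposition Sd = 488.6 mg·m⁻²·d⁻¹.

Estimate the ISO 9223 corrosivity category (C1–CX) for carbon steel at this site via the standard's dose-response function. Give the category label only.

C3

carbon steel: temperature factor f = +0.150·(-10.3) = -1.5450
  SO₂ term: 1.77·47.0^0.52·exp(0.02·59-1.5450) = 9.098
  Sd branch = 0.102·Sd^0.62·e^(0.033·RH+0.04·T) = 32.82 μm/a
  sum: 9.098 + 32.82 → r_corr = 41.92 μm/a
Category bounds: 25…50 μm/a bracket r_corr ⇒ C3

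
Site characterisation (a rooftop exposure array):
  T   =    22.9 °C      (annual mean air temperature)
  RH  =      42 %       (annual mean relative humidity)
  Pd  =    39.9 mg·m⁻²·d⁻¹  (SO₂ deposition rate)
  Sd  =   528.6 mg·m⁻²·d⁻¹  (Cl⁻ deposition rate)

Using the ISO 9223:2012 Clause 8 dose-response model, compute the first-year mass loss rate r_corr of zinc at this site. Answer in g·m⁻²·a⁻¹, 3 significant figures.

zinc: f(T) = -0.071·(T−10) [T>10 °C] = -0.9159
  SO₂ term: 0.0129·39.9^0.44·exp(0.046·42-0.9159) = 0.1804
  Sd branch = 0.0175·Sd^0.57·e^(0.008·RH+0.085·T) = 6.116 μm/a
  sum: 0.1804 + 6.116 → r_corr = 6.297 μm/a
Convert to mass loss: 6.297 μm/a × 7.14 g/cm³ = 44.96 g·m⁻²·a⁻¹

r_corr = 45.0 g·m⁻²·a⁻¹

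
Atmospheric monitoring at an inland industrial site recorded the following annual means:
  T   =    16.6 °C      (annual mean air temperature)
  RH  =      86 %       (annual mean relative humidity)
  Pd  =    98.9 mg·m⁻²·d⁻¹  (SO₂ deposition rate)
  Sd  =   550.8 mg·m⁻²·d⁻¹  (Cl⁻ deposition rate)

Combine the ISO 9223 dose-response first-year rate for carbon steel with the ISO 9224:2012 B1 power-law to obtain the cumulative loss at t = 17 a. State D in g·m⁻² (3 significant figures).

D(17) = 8.46e+03 g·m⁻²

carbon steel: f(T) = -0.054·(T−10) [T>10 °C] = -0.3564
  sulphur-dioxide contribution → 75.45 μm/a
  chloride contribution → 169.4 μm/a
  total first-year rate 244.9 μm/a
Power-law: D(17) = r_corr · 17^0.523
  D(17) = 244.9 × 17^0.523 = 244.9 × 4.401 = 1078 μm
  Mass loss = 1078 μm × 7.85 g/cm³ = 8459 g·m⁻²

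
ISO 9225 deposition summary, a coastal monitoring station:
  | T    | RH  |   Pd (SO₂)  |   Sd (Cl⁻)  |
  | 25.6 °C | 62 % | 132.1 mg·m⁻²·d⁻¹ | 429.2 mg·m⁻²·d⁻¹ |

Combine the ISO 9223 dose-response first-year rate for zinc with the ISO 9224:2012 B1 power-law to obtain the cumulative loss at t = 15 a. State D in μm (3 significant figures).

zinc: T>10 °C ⇒ hinge -0.071·(25.6−10) = -1.1076
  sulphur-dioxide contribution → 0.633 μm/a
  chloride contribution → 8.018 μm/a
  total first-year rate 8.651 μm/a
ISO 9224: D(t) = r_corr · t^b with b = 0.813 (zinc, B1)
  D(15) = 8.651 × 15^0.813 = 8.651 × 9.04 = 78.21 μm

D(15) = 78.2 μm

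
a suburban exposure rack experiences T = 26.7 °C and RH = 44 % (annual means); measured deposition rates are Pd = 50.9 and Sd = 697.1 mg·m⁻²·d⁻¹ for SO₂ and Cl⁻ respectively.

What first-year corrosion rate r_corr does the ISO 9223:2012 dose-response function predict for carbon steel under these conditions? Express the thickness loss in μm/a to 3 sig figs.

r_corr = 86.8 μm/a

carbon steel: T>10 °C ⇒ hinge -0.054·(26.7−10) = -0.9018
  Pd branch = 1.77·Pd^0.52·e^(0.02·RH+f) = 13.37 μm/a
  Sd branch = 0.102·Sd^0.62·e^(0.033·RH+0.04·T) = 73.43 μm/a
  r_corr = 13.37 + 73.43 = 86.79 μm/a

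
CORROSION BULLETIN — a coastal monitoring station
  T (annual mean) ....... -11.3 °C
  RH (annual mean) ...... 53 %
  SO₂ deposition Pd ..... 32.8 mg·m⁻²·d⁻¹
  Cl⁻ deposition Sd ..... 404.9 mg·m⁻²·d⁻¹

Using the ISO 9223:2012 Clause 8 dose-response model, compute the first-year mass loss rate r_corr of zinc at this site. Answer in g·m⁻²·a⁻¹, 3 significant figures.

r_corr = 4.42 g·m⁻²·a⁻¹

zinc: temperature factor f = +0.038·(-21.3) = -0.8094
  sulphur-dioxide contribution → 0.3054 μm/a
  chloride contribution → 0.3135 μm/a
  total first-year rate 0.6189 μm/a
Convert to mass loss: 0.6189 μm/a × 7.14 g/cm³ = 4.419 g·m⁻²·a⁻¹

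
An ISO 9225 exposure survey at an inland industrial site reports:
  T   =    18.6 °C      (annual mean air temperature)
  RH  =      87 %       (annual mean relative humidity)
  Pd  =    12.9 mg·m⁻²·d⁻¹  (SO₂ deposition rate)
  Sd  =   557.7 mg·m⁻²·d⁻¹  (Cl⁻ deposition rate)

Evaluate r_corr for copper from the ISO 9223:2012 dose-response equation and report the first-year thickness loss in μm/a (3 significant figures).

copper: T>10 °C ⇒ hinge -0.080·(18.6−10) = -0.6880
  Pd branch = 0.0053·Pd^0.26·e^(0.059·RH+f) = 0.8779 μm/a
  Sd branch = 0.01025·Sd^0.27·e^(0.036·RH+0.049·T) = 3.223 μm/a
  sum: 0.8779 + 3.223 → r_corr = 4.101 μm/a

r_corr = 4.10 μm/a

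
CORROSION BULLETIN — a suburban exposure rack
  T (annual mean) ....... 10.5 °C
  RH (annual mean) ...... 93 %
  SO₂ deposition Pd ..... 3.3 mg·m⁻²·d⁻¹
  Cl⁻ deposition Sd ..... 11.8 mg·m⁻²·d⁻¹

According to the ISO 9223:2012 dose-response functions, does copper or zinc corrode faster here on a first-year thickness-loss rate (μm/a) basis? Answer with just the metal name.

copper

copper: f(T) = -0.080·(T−10) [T>10 °C] = -0.0400
  sulphur-dioxide contribution → 1.678 μm/a
  chloride contribution → 0.9497 μm/a
  ⇒ r_corr(copper) = 2.627 μm/a
zinc: T>10 °C ⇒ hinge -0.071·(10.5−10) = -0.0355
  sulphur-dioxide contribution → 1.518 μm/a
  chloride contribution → 0.3671 μm/a
  total first-year rate 1.885 μm/a
Ordering by μm/a: copper (2.63) > zinc (1.88)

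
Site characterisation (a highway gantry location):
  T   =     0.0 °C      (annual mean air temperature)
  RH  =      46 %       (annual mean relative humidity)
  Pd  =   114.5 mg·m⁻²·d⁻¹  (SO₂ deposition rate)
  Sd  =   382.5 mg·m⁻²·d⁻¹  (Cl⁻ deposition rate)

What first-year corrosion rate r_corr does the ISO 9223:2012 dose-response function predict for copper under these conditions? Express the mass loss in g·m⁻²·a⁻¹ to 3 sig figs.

copper: f(T) = +0.126·(T−10) [T≤10 °C] = -1.2600
  Pd branch = 0.0053·Pd^0.26·e^(0.059·RH+f) = 0.07781 μm/a
  Sd branch = 0.01025·Sd^0.27·e^(0.036·RH+0.049·T) = 0.2674 μm/a
  sum: 0.07781 + 0.2674 → r_corr = 0.3452 μm/a
Convert to mass loss: 0.3452 μm/a × 8.96 g/cm³ = 3.093 g·m⁻²·a⁻¹

r_corr = 3.09 g·m⁻²·a⁻¹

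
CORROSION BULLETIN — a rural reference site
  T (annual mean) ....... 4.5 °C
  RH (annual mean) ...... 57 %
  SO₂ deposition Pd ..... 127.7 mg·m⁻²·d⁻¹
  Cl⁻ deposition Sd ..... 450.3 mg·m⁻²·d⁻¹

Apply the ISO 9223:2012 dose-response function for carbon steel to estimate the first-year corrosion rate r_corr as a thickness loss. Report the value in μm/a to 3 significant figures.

carbon steel: f(T) = +0.150·(T−10) [T≤10 °C] = -0.8250
  Pd branch = 1.77·Pd^0.52·e^(0.02·RH+f) = 30.2 μm/a
  Cl⁻ term: 0.102·450.3^0.62·exp(0.033·57+0.04·4.5) = 35.39
  sum: 30.2 + 35.39 → r_corr = 65.59 μm/a

r_corr = 65.6 μm/a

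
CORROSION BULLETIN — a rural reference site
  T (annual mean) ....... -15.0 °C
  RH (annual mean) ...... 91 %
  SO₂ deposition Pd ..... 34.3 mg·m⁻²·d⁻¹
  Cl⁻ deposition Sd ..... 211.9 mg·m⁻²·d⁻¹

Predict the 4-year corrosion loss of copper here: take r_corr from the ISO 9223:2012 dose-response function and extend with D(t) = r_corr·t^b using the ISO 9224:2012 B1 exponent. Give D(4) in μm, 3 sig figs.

D(4) = 1.70 μm

copper: f(T) = +0.126·(T−10) [T≤10 °C] = -3.1500
  sulphur-dioxide contribution → 0.1222 μm/a
  chloride contribution → 0.5525 μm/a
  total first-year rate 0.6747 μm/a
Long-term exponent b (ISO 9224 Table 2, B1) = 0.667
  D(4) = 0.6747 × 4^0.667 = 0.6747 × 2.521 = 1.701 μm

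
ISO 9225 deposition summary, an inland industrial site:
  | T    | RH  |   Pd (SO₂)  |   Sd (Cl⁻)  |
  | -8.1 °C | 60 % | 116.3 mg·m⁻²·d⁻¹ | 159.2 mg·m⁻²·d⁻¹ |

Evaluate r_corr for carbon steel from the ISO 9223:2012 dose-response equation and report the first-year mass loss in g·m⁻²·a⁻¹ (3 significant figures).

carbon steel: f(T) = +0.150·(T−10) [T≤10 °C] = -2.7150
  Pd branch = 1.77·Pd^0.52·e^(0.02·RH+f) = 4.614 μm/a
  Sd branch = 0.102·Sd^0.62·e^(0.033·RH+0.04·T) = 12.39 μm/a
  r_corr = 4.614 + 12.39 = 17 μm/a
Convert to mass loss: 17 μm/a × 7.85 g/cm³ = 133.5 g·m⁻²·a⁻¹

r_corr = 133 g·m⁻²·a⁻¹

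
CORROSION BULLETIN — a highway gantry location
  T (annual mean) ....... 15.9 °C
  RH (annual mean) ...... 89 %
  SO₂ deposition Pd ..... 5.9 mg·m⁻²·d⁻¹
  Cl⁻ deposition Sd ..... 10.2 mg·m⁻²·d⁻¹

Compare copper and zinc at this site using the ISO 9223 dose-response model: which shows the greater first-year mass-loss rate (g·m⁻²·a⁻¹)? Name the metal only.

copper: f(T) = -0.080·(T−10) [T>10 °C] = -0.4720
  Pd branch = 0.0053·Pd^0.26·e^(0.059·RH+f) = 1 μm/a
  Cl⁻ term: 0.01025·10.2^0.27·exp(0.036·89+0.049·15.9) = 1.03
  sum: 1 + 1.03 → r_corr = 2.031 μm/a
  mass loss = 2.031 μm/a × 8.96 g/cm³ = 18.19 g·m⁻²·a⁻¹
zinc: f(T) = -0.071·(T−10) [T>10 °C] = -0.4189
  SO₂ term: 0.0129·5.9^0.44·exp(0.046·89-0.4189) = 1.111
  Cl⁻ term: 0.0175·10.2^0.57·exp(0.008·89+0.085·15.9) = 0.5177
  r_corr = 1.111 + 0.5177 = 1.629 μm/a
  mass loss = 1.629 μm/a × 7.14 g/cm³ = 11.63 g·m⁻²·a⁻¹
Ordering by g·m⁻²·a⁻¹: copper (18.2) > zinc (11.6)

copper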